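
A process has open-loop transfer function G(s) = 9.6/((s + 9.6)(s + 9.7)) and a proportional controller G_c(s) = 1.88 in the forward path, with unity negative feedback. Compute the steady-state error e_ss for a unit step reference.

The loop is type 0. Static position error constant K_pos = G_c(0)·G(0) = 1.88·0.1031 = 0.1938.
Steady-state error to a unit step: e_ss = 1/(1+K_pos) = 1/1.194 = 0.838.

0.838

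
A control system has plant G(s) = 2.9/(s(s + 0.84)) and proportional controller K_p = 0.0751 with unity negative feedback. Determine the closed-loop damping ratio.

With unity feedback the closed-loop characteristic equation is s² + 0.84s + 0.0751·2.9 = s² + 0.84s + 0.2178 = 0.
So ω_n² = 0.2178 ⇒ ω_n = 0.4667 rad/s, and ζ = 0.84/(2ω_n) = 0.9.

ζ = 0.9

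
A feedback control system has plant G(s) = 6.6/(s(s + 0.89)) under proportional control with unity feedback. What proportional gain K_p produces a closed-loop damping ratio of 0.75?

K_p = 0.0533

Closed-loop characteristic equation: s² + 0.89s + K_p·6.6 = 0.
So ω_n = √(6.6K_p) and 2ζω_n = 0.89, giving ζ = 0.89/(2√(6.6K_p)).
Setting ζ = 0.75: √(6.6K_p) = 0.89/(2·0.75) = 0.5933, so K_p = 0.352/6.6 = 0.0533.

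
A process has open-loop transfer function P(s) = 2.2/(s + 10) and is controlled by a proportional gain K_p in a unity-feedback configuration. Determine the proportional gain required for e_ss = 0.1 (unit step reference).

Steady-state error for a unit step on this type-0 loop is 1/(1 + K_p·P(0)).
P(0) = 0.22. Require 1/(1 + K_p·0.22) = 0.1, so 1 + 0.22·K_p = 10.
K_p = (10 − 1)/0.22 = 40.9.

K_p = 40.9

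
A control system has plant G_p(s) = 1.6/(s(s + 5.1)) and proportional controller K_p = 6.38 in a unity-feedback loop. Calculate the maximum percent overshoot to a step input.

From 1 + K_pG_p(s) = 0: s² + 5.1s + 10.21 = 0 ⇒ ω_n = 3.195, ζ = 0.7981.
%OS = 100·exp(−πζ/√(1−ζ²)) = 100·exp(−π·0.7981/√0.363) = 1.56%.

1.56%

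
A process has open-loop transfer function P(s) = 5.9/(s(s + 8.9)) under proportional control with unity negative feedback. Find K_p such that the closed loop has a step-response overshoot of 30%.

From %OS = 100·exp(−πζ/√(1−ζ²)) = 30%, ζ = −ln(0.3)/√(π²+ln²(0.3)) = 0.3579.
Characteristic equation s² + 8.9s + 5.9K_p = 0 gives ζ = 8.9/(2√(5.9K_p)).
Setting ζ = 0.3579: √(5.9K_p) = 8.9/(2·0.3579) = 12.44, so K_p = 154.6/5.9 = 26.2.

K_p = 26.2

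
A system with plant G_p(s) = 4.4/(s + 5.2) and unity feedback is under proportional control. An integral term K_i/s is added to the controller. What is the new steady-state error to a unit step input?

The integrator makes K_pos = lim_{s→0} C(s)G(s) infinite, so e_ss = 1/(1+K_pos) = 0.

0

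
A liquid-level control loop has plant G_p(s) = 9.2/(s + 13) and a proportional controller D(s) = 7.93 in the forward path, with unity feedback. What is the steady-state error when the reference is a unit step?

The loop is type 0. Static position error constant K_pos = D(0)·G_p(0) = 7.93·0.7077 = 5.612.
Steady-state error to a unit step: e_ss = 1/(1+K_pos) = 1/6.612 = 0.151.

0.151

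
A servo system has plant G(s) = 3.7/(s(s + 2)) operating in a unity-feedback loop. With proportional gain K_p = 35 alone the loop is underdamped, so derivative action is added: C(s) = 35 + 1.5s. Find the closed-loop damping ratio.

Forward path: (35 + 1.5s)·3.7/(s(s+2)). The closed-loop characteristic equation is s² + (2 + 3.7·1.5)s + 3.7·35 = 0.
That is s² + 7.55s + 129.5 = 0, so ω_n = 11.38 rad/s and ζ = 7.55/(2·11.38) = 0.3317.

ζ = 0.332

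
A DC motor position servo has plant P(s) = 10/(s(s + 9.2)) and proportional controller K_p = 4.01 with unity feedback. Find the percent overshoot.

The closed-loop denominator s² + 9.2s + 40.1 gives ω_n = √40.1 = 6.332 and ζ = 9.2/(2ω_n) = 0.7264.
%OS = 100·exp(−πζ/√(1−ζ²)) = 100·exp(−π·0.7264/√0.4723) = 3.61%.

3.61%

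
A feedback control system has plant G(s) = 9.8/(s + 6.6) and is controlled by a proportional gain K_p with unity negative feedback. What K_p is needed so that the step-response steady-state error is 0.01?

K_p = 66.7

Steady-state error for a unit step on this type-0 loop is 1/(1 + K_p·G(0)).
G(0) = 1.485. Require 1/(1 + K_p·1.485) = 0.01, so 1 + 1.485·K_p = 100.
K_p = (100 − 1)/1.485 = 66.7.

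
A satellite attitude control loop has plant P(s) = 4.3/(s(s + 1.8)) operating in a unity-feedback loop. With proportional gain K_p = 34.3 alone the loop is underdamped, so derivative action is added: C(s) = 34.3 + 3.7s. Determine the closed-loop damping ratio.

ζ = 0.729

Forward path: (34.3 + 3.7s)·4.3/(s(s+1.8)). The closed-loop characteristic equation is s² + (1.8 + 4.3·3.7)s + 4.3·34.3 = 0.
That is s² + 17.71s + 147.5 = 0, so ω_n = 12.14 rad/s and ζ = 17.71/(2·12.14) = 0.7291.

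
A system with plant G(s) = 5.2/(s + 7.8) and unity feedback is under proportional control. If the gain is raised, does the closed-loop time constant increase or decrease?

The closed-loop bandwidth 7.8+K_p·5.2 grows with K_p, so τ shrinks.

decrease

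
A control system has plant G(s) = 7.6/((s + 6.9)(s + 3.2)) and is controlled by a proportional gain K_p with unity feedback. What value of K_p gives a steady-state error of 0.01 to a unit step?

The loop is type 0, so e_ss(step) = 1/(1 + K_pos) with K_pos = K_p·G(0).
G(0) = 0.3442. Require 1/(1 + K_p·0.3442) = 0.01, so 1 + 0.3442·K_p = 100.
K_p = (100 − 1)/0.3442 = 288.

K_p = 288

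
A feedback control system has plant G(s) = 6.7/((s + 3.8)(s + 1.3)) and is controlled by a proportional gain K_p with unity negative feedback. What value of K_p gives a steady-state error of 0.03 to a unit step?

K_p = 23.8

The loop is type 0, so e_ss(step) = 1/(1 + K_pos) with K_pos = K_p·G(0).
G(0) = 1.356. Require 1/(1 + K_p·1.356) = 0.03, so 1 + 1.356·K_p = 33.33.
K_p = (33.33 − 1)/1.356 = 23.8.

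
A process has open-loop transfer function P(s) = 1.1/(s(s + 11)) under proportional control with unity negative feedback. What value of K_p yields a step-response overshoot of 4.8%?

K_p = 56.9

From %OS = 100·exp(−πζ/√(1−ζ²)) = 4.8%, ζ = −ln(0.048)/√(π²+ln²(0.048)) = 0.695.
Characteristic equation s² + 11s + 1.1K_p = 0 gives ζ = 11/(2√(1.1K_p)).
Setting ζ = 0.695: √(1.1K_p) = 11/(2·0.695) = 7.914, so K_p = 62.63/1.1 = 56.9.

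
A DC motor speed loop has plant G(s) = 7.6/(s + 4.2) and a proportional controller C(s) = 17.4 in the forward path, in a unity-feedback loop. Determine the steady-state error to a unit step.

0.0308

The loop is type 0. Static position error constant K_pos = C(0)·G(0) = 17.4·1.81 = 31.49.
Steady-state error to a unit step: e_ss = 1/(1+K_pos) = 1/32.49 = 0.0308.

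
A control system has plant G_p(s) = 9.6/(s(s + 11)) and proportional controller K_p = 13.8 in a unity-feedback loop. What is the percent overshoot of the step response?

Closed-loop characteristic equation: s² + 11s + 132.5 = 0, so ω_n = 11.51 rad/s and ζ = 11/(2·11.51) = 0.4778.
%OS = 100·exp(−πζ/√(1−ζ²)) = 100·exp(−π·0.4778/√0.7717) = 18.1%.

18.1%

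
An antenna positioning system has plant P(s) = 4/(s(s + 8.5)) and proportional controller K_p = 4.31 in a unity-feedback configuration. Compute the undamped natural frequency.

1 + K_p·P(s) = 0 gives s² + 8.5s + 17.24 = 0.
Matching s² + 2ζω_n s + ω_n²: ω_n = √17.24 = 4.152 rad/s and 2ζω_n = 8.5, so ζ = 8.5/(2·4.152) = 1.02.

ω_n = 4.15 rad/s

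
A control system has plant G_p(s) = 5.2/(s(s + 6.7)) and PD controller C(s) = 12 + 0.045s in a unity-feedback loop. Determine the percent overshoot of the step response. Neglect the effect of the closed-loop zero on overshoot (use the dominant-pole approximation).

21.6%

Forward path: (12 + 0.045s)·5.2/(s(s+6.7)). The closed-loop characteristic equation is s² + (6.7 + 5.2·0.045)s + 5.2·12 = 0.
That is s² + 6.934s + 62.4 = 0, so ω_n = 7.899 rad/s and ζ = 6.934/(2·7.899) = 0.4389.
%OS = 100·exp(−πζ/√(1−ζ²)) = 21.6%.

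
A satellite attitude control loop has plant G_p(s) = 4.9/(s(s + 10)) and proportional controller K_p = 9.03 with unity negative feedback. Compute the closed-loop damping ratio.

ζ = 0.752

1 + K_p·G_p(s) = 0 gives s² + 10s + 44.25 = 0.
So ω_n² = 44.25 ⇒ ω_n = 6.652 rad/s, and ζ = 10/(2ω_n) = 0.752.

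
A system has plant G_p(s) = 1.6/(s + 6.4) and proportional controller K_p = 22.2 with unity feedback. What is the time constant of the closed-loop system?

τ = 0.0239 s

Closed-loop transfer function: T(s) = K_p·G_p(s)/(1 + K_p·G_p(s)) = 35.52/(s + 6.4 + 35.52) = 35.52/(s + 41.92).
Time constant τ = 1/41.92 = 0.0239 s.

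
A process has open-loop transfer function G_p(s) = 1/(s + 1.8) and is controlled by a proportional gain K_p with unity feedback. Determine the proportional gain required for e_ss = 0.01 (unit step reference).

K_p = 178

The loop is type 0, so e_ss(step) = 1/(1 + K_pos) with K_pos = K_p·G_p(0).
G_p(0) = 0.5556. Require 1/(1 + K_p·0.5556) = 0.01, so 1 + 0.5556·K_p = 100.
K_p = (100 − 1)/0.5556 = 178.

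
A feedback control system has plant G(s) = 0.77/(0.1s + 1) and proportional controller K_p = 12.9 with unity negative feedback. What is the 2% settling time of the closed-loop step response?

T_s ≈ 0.0366 s

Closed loop: T(s) = K_p·G/(1+K_p·G) = 9.933/(0.1s + 1 + 9.933), with pole at s = −(1 + 9.933)/0.1 = −109.3.
τ = 1/109.3 = 0.009147 s, so 2% settling time ≈ 4τ = 0.0366 s.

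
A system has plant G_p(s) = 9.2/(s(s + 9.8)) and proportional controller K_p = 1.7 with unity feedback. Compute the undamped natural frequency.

The closed-loop denominator is s(s+9.8) + 1.7·9.2 = s² + 9.8s + 15.64.
So ω_n² = 15.64 ⇒ ω_n = 3.955 rad/s, and ζ = 9.8/(2ω_n) = 1.24.

ω_n = 3.95 rad/s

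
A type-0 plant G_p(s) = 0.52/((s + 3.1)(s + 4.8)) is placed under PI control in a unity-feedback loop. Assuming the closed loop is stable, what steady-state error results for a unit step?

0

The PI controller's integrator makes the forward path type 1, so e_ss to a step is zero.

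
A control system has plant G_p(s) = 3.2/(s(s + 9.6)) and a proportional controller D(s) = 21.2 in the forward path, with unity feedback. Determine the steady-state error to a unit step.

The open loop D(s)G_p(s) has a pole at the origin (type 1), so the static position error constant is infinite and e_ss = 1/(1+∞) = 0.

0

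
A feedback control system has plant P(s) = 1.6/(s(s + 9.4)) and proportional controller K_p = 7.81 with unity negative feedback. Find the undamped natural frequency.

ω_n = 3.53 rad/s

The closed-loop denominator is s(s+9.4) + 7.81·1.6 = s² + 9.4s + 12.5.
Matching s² + 2ζω_n s + ω_n²: ω_n = √12.5 = 3.535 rad/s and 2ζω_n = 9.4, so ζ = 9.4/(2·3.535) = 1.33.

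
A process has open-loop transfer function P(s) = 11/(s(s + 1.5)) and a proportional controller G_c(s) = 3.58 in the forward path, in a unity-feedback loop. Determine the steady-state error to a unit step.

The open loop G_c(s)P(s) has a pole at the origin (type 1), so the static position error constant is infinite and e_ss = 1/(1+∞) = 0.

0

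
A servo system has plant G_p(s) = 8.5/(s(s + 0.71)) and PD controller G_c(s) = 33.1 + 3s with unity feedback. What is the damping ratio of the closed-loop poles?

ζ = 0.781

Forward path: (33.1 + 3s)·8.5/(s(s+0.71)). The closed-loop characteristic equation is s² + (0.71 + 8.5·3)s + 8.5·33.1 = 0.
That is s² + 26.21s + 281.4 = 0, so ω_n = 16.77 rad/s and ζ = 26.21/(2·16.77) = 0.7813.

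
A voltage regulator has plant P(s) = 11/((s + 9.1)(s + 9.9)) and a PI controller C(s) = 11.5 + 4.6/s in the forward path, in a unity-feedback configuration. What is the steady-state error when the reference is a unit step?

The open loop C(s)P(s) has a pole at the origin (type 1), so the static position error constant is infinite and e_ss = 1/(1+∞) = 0.

0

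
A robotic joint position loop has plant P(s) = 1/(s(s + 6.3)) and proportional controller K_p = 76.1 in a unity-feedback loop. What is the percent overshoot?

29.6%

From 1 + K_pP(s) = 0: s² + 6.3s + 76.1 = 0 ⇒ ω_n = 8.724, ζ = 0.3611.
%OS = 100·exp(−πζ/√(1−ζ²)) = 100·exp(−π·0.3611/√0.8696) = 29.6%.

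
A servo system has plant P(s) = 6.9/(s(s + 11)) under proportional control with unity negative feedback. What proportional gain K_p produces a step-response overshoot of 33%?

K_p = 39.6

From %OS = 100·exp(−πζ/√(1−ζ²)) = 33%, ζ = −ln(0.33)/√(π²+ln²(0.33)) = 0.3328.
Characteristic equation s² + 11s + 6.9K_p = 0 gives ζ = 11/(2√(6.9K_p)).
Setting ζ = 0.3328: √(6.9K_p) = 11/(2·0.3328) = 16.53, so K_p = 273.1/6.9 = 39.6.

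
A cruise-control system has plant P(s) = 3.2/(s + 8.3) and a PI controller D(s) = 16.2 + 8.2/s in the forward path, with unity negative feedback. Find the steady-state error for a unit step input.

The open loop D(s)P(s) has a pole at the origin (type 1), so the static position error constant is infinite and e_ss = 1/(1+∞) = 0.

0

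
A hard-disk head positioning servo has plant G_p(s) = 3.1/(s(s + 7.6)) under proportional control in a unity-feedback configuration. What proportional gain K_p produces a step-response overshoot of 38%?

From %OS = 100·exp(−πζ/√(1−ζ²)) = 38%, ζ = −ln(0.38)/√(π²+ln²(0.38)) = 0.2943.
Characteristic equation s² + 7.6s + 3.1K_p = 0 gives ζ = 7.6/(2√(3.1K_p)).
Setting ζ = 0.2943: √(3.1K_p) = 7.6/(2·0.2943) = 12.91, so K_p = 166.7/3.1 = 53.8.

K_p = 53.8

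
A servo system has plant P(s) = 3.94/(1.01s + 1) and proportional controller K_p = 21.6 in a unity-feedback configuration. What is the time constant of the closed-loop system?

Closed loop: T(s) = K_p·P/(1+K_p·P) = 85.1/(1.01s + 1 + 85.1), with pole at s = −(1 + 85.1)/1.01 = −85.25.
Closed-loop time constant τ = 1/85.25 = 0.0117 s.

τ = 0.0117 s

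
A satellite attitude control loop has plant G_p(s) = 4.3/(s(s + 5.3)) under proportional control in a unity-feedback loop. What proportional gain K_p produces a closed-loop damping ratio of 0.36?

Closed-loop characteristic equation: s² + 5.3s + K_p·4.3 = 0.
So ω_n = √(4.3K_p) and 2ζω_n = 5.3, giving ζ = 5.3/(2√(4.3K_p)).
Setting ζ = 0.36: √(4.3K_p) = 5.3/(2·0.36) = 7.361, so K_p = 54.19/4.3 = 12.6.

K_p = 12.6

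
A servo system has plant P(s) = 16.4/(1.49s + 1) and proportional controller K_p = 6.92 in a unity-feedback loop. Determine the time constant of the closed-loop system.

τ = 0.013 s

Closed loop: T(s) = K_p·P/(1+K_p·P) = 113.5/(1.49s + 1 + 113.5), with pole at s = −(1 + 113.5)/1.49 = −76.84.
Closed-loop time constant τ = 1/76.84 = 0.013 s.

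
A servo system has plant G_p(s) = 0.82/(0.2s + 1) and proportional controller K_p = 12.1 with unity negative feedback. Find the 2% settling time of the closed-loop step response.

Closed loop: T(s) = K_p·G_p/(1+K_p·G_p) = 9.922/(0.2s + 1 + 9.922), with pole at s = −(1 + 9.922)/0.2 = −54.61.
τ = 1/54.61 = 0.01831 s, so 2% settling time ≈ 4τ = 0.0732 s.

T_s ≈ 0.0732 s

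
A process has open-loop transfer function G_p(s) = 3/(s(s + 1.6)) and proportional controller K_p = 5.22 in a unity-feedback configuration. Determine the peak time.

T_p = 0.811 s

From 1 + K_pG_p(s) = 0: s² + 1.6s + 15.66 = 0 ⇒ ω_n = 3.957, ζ = 0.2022.
Damped frequency ω_d = ω_n√(1−ζ²) = 3.876 rad/s, so peak time T_p = π/ω_d = 0.811 s.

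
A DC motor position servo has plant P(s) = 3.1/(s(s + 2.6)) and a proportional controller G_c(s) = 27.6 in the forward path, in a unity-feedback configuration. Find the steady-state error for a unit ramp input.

0.0304

The loop has one pole at the origin (type 1). Velocity error constant K_v = lim_{s→0} s·G_c(s)P(s) = 27.6·3.1/2.6 = 32.91.
Steady-state error to a unit ramp: e_ss = 1/K_v = 0.0304.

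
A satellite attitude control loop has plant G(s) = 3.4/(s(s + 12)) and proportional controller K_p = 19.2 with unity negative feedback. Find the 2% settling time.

T_s ≈ 0.667 s

The closed-loop denominator s² + 12s + 65.28 gives ω_n = √65.28 = 8.08 and ζ = 12/(2ω_n) = 0.7426.
2% settling time T_s ≈ 4/(ζω_n) = 4/6 = 0.667 s.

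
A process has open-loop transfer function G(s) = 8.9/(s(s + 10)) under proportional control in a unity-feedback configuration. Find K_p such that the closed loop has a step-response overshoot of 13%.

From %OS = 100·exp(−πζ/√(1−ζ²)) = 13%, ζ = −ln(0.13)/√(π²+ln²(0.13)) = 0.5446.
Characteristic equation s² + 10s + 8.9K_p = 0 gives ζ = 10/(2√(8.9K_p)).
Setting ζ = 0.5446: √(8.9K_p) = 10/(2·0.5446) = 9.18, so K_p = 84.28/8.9 = 9.47.

K_p = 9.47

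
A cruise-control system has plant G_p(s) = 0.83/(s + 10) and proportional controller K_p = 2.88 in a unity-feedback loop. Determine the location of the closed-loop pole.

Closed-loop transfer function: T(s) = K_p·G_p(s)/(1 + K_p·G_p(s)) = 2.39/(s + 10 + 2.39) = 2.39/(s + 12.39).
The closed-loop pole is at s = −12.39.

s = -12.39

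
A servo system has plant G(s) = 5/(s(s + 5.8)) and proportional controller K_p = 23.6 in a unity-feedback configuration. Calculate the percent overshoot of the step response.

41.9%

Closed-loop characteristic equation: s² + 5.8s + 118 = 0, so ω_n = 10.86 rad/s and ζ = 5.8/(2·10.86) = 0.267.
%OS = 100·exp(−πζ/√(1−ζ²)) = 100·exp(−π·0.267/√0.9287) = 41.9%.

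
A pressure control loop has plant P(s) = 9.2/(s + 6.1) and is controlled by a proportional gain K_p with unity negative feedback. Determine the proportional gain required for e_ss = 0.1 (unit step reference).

K_p = 5.97

The loop is type 0, so e_ss(step) = 1/(1 + K_pos) with K_pos = K_p·P(0).
P(0) = 1.508. Require 1/(1 + K_p·1.508) = 0.1, so 1 + 1.508·K_p = 10.
K_p = (10 − 1)/1.508 = 5.97.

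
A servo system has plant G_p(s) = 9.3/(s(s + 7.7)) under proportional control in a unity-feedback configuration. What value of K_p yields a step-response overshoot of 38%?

K_p = 18.4

From %OS = 100·exp(−πζ/√(1−ζ²)) = 38%, ζ = −ln(0.38)/√(π²+ln²(0.38)) = 0.2943.
Characteristic equation s² + 7.7s + 9.3K_p = 0 gives ζ = 7.7/(2√(9.3K_p)).
Setting ζ = 0.2943: √(9.3K_p) = 7.7/(2·0.2943) = 13.08, so K_p = 171.1/9.3 = 18.4.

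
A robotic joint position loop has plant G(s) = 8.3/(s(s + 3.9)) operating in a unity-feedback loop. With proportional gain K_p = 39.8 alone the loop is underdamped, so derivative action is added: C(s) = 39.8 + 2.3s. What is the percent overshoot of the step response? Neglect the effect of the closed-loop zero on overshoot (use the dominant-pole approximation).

Forward path: (39.8 + 2.3s)·8.3/(s(s+3.9)). The closed-loop characteristic equation is s² + (3.9 + 8.3·2.3)s + 8.3·39.8 = 0.
That is s² + 22.99s + 330.3 = 0, so ω_n = 18.18 rad/s and ζ = 22.99/(2·18.18) = 0.6325.
%OS = 100·exp(−πζ/√(1−ζ²)) = 7.69%.

7.69%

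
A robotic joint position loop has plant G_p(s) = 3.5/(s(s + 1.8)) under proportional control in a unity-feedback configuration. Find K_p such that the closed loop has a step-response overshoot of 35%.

From %OS = 100·exp(−πζ/√(1−ζ²)) = 35%, ζ = −ln(0.35)/√(π²+ln²(0.35)) = 0.3169.
Characteristic equation s² + 1.8s + 3.5K_p = 0 gives ζ = 1.8/(2√(3.5K_p)).
Setting ζ = 0.3169: √(3.5K_p) = 1.8/(2·0.3169) = 2.84, so K_p = 8.064/3.5 = 2.3.

K_p = 2.3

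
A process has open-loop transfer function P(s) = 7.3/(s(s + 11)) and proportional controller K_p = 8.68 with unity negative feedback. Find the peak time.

T_p = 0.546 s

Closed-loop characteristic equation: s² + 11s + 63.36 = 0, so ω_n = 7.96 rad/s and ζ = 11/(2·7.96) = 0.6909.
Damped frequency ω_d = ω_n√(1−ζ²) = 5.754 rad/s, so peak time T_p = π/ω_d = 0.546 s.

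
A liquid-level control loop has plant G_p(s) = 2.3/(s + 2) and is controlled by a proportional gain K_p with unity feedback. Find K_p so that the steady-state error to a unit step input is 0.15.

For a type-0 loop with proportional control, e_ss = 1/(1 + K_p·G_p(0)).
G_p(0) = 1.15. Require 1/(1 + K_p·1.15) = 0.15, so 1 + 1.15·K_p = 6.667.
K_p = (6.667 − 1)/1.15 = 4.93.

K_p = 4.93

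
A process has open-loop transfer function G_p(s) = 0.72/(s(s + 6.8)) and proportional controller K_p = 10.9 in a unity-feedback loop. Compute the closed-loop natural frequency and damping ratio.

ω_n = 2.8 rad/s, ζ = 1.21

1 + K_p·G_p(s) = 0 gives s² + 6.8s + 7.848 = 0.
So ω_n² = 7.848 ⇒ ω_n = 2.801 rad/s, and ζ = 6.8/(2ω_n) = 1.21.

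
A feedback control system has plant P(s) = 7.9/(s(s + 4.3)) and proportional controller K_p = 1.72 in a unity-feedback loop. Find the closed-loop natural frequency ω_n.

ω_n = 3.69 rad/s

1 + K_p·P(s) = 0 gives s² + 4.3s + 13.59 = 0.
Matching s² + 2ζω_n s + ω_n²: ω_n = √13.59 = 3.686 rad/s and 2ζω_n = 4.3, so ζ = 4.3/(2·3.686) = 0.583.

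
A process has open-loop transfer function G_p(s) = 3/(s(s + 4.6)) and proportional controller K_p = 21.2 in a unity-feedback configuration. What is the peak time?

Closed-loop characteristic equation: s² + 4.6s + 63.6 = 0, so ω_n = 7.975 rad/s and ζ = 4.6/(2·7.975) = 0.2884.
Damped frequency ω_d = ω_n√(1−ζ²) = 7.636 rad/s, so peak time T_p = π/ω_d = 0.411 s.

T_p = 0.411 s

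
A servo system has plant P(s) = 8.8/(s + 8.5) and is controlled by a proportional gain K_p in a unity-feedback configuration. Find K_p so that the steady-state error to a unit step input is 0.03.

K_p = 31.2

The loop is type 0, so e_ss(step) = 1/(1 + K_pos) with K_pos = K_p·P(0).
P(0) = 1.035. Require 1/(1 + K_p·1.035) = 0.03, so 1 + 1.035·K_p = 33.33.
K_p = (33.33 − 1)/1.035 = 31.2.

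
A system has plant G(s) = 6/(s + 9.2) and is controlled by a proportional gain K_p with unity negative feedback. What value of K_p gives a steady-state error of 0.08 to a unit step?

K_p = 17.6

For a type-0 loop with proportional control, e_ss = 1/(1 + K_p·G(0)).
G(0) = 0.6522. Require 1/(1 + K_p·0.6522) = 0.08, so 1 + 0.6522·K_p = 12.5.
K_p = (12.5 − 1)/0.6522 = 17.6.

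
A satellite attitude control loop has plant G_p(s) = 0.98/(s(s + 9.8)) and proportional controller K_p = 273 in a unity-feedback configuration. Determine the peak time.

The closed-loop denominator s² + 9.8s + 267.5 gives ω_n = √267.5 = 16.36 and ζ = 9.8/(2ω_n) = 0.2996.
Damped frequency ω_d = ω_n√(1−ζ²) = 15.61 rad/s, so peak time T_p = π/ω_d = 0.201 s.

T_p = 0.201 s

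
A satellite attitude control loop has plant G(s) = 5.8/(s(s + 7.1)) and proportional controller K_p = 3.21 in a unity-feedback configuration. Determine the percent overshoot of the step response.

1.06%

From 1 + K_pG(s) = 0: s² + 7.1s + 18.62 = 0 ⇒ ω_n = 4.315, ζ = 0.8227.
%OS = 100·exp(−πζ/√(1−ζ²)) = 100·exp(−π·0.8227/√0.3231) = 1.06%.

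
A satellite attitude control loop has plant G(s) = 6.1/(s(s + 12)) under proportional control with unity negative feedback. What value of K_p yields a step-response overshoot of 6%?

From %OS = 100·exp(−πζ/√(1−ζ²)) = 6%, ζ = −ln(0.06)/√(π²+ln²(0.06)) = 0.6671.
Characteristic equation s² + 12s + 6.1K_p = 0 gives ζ = 12/(2√(6.1K_p)).
Setting ζ = 0.6671: √(6.1K_p) = 12/(2·0.6671) = 8.994, so K_p = 80.89/6.1 = 13.3.

K_p = 13.3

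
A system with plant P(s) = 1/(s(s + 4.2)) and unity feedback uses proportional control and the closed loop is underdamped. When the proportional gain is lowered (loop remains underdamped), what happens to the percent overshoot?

ζ = 4.2/(2√(1K_p)) rises as K_p falls; higher damping means less overshoot.

decrease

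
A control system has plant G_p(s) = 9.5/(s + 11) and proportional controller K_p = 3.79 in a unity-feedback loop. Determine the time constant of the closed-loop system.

Closed-loop transfer function: T(s) = K_p·G_p(s)/(1 + K_p·G_p(s)) = 36.01/(s + 11 + 36.01) = 36.01/(s + 47.01).
Time constant τ = 1/47.01 = 0.0213 s.

τ = 0.0213 s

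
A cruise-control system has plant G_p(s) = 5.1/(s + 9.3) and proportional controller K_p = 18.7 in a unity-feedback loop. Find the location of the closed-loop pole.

s = -104.7

Closed-loop transfer function: T(s) = K_p·G_p(s)/(1 + K_p·G_p(s)) = 95.37/(s + 9.3 + 95.37) = 95.37/(s + 104.7).
The closed-loop pole is at s = −104.7.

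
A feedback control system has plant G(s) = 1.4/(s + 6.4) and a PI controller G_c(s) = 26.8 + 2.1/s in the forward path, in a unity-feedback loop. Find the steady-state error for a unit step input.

0

The open loop G_c(s)G(s) has a pole at the origin (type 1), so the static position error constant is infinite and e_ss = 1/(1+∞) = 0.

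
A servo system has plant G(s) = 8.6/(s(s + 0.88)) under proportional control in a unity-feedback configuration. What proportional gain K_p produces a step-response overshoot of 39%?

From %OS = 100·exp(−πζ/√(1−ζ²)) = 39%, ζ = −ln(0.39)/√(π²+ln²(0.39)) = 0.2871.
Characteristic equation s² + 0.88s + 8.6K_p = 0 gives ζ = 0.88/(2√(8.6K_p)).
Setting ζ = 0.2871: √(8.6K_p) = 0.88/(2·0.2871) = 1.533, so K_p = 2.349/8.6 = 0.273.

K_p = 0.273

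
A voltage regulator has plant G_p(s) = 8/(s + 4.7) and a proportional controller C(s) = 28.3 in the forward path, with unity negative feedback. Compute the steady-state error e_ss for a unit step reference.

The loop is type 0. Static position error constant K_pos = C(0)·G_p(0) = 28.3·1.702 = 48.17.
Steady-state error to a unit step: e_ss = 1/(1+K_pos) = 1/49.17 = 0.0203.

0.0203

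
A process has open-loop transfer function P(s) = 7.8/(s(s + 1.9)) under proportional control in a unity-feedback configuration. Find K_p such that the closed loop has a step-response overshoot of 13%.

From %OS = 100·exp(−πζ/√(1−ζ²)) = 13%, ζ = −ln(0.13)/√(π²+ln²(0.13)) = 0.5446.
Characteristic equation s² + 1.9s + 7.8K_p = 0 gives ζ = 1.9/(2√(7.8K_p)).
Setting ζ = 0.5446: √(7.8K_p) = 1.9/(2·0.5446) = 1.744, so K_p = 3.042/7.8 = 0.39.

K_p = 0.39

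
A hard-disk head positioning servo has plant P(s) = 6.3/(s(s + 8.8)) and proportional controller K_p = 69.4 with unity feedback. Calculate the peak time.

T_p = 0.154 s

Closed-loop characteristic equation: s² + 8.8s + 437.2 = 0, so ω_n = 20.91 rad/s and ζ = 8.8/(2·20.91) = 0.2104.
Damped frequency ω_d = ω_n√(1−ζ²) = 20.44 rad/s, so peak time T_p = π/ω_d = 0.154 s.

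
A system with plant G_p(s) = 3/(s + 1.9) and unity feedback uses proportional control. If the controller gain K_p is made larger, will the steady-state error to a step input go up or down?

decrease

The position error constant K_pos = K_p·G_p(0) grows with K_p, and e_ss = 1/(1+K_pos) falls.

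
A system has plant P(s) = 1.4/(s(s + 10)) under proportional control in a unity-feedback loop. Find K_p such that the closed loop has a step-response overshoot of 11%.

From %OS = 100·exp(−πζ/√(1−ζ²)) = 11%, ζ = −ln(0.11)/√(π²+ln²(0.11)) = 0.5749.
Characteristic equation s² + 10s + 1.4K_p = 0 gives ζ = 10/(2√(1.4K_p)).
Setting ζ = 0.5749: √(1.4K_p) = 10/(2·0.5749) = 8.697, so K_p = 75.64/1.4 = 54.

K_p = 54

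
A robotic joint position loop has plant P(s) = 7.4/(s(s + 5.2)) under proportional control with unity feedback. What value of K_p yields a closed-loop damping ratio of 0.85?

K_p = 1.26

Closed-loop characteristic equation: s² + 5.2s + K_p·7.4 = 0.
So ω_n = √(7.4K_p) and 2ζω_n = 5.2, giving ζ = 5.2/(2√(7.4K_p)).
Setting ζ = 0.85: √(7.4K_p) = 5.2/(2·0.85) = 3.059, so K_p = 9.356/7.4 = 1.26.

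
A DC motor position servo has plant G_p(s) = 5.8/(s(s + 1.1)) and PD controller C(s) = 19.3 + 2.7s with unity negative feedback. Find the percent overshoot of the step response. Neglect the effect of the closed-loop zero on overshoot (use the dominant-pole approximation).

Forward path: (19.3 + 2.7s)·5.8/(s(s+1.1)). The closed-loop characteristic equation is s² + (1.1 + 5.8·2.7)s + 5.8·19.3 = 0.
That is s² + 16.76s + 111.9 = 0, so ω_n = 10.58 rad/s and ζ = 16.76/(2·10.58) = 0.792.
%OS = 100·exp(−πζ/√(1−ζ²)) = 1.7%.

1.7%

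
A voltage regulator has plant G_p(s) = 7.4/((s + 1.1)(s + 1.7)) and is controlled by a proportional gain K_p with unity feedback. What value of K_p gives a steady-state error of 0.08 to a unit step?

For a type-0 loop with proportional control, e_ss = 1/(1 + K_p·G_p(0)).
G_p(0) = 3.957. Require 1/(1 + K_p·3.957) = 0.08, so 1 + 3.957·K_p = 12.5.
K_p = (12.5 − 1)/3.957 = 2.91.

K_p = 2.91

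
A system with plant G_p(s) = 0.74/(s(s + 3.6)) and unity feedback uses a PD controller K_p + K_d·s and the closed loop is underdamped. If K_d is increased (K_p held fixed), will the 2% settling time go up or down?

Characteristic equation s² + (3.6 + 0.74K_d)s + 0.74K_p = 0: raising K_d increases ζω_n = (3.6+0.74K_d)/2 while the loop stays underdamped, so T_s ≈ 4/(ζω_n) decreases.

decrease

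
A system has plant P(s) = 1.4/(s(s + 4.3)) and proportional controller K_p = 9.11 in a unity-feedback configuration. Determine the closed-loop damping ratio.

ζ = 0.602

With unity feedback the closed-loop characteristic equation is s² + 4.3s + 9.11·1.4 = s² + 4.3s + 12.75 = 0.
So ω_n² = 12.75 ⇒ ω_n = 3.571 rad/s, and ζ = 4.3/(2ω_n) = 0.602.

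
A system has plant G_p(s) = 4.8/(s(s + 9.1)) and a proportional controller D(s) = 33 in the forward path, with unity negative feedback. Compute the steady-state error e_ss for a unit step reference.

The open loop D(s)G_p(s) has a pole at the origin (type 1), so the static position error constant is infinite and e_ss = 1/(1+∞) = 0.

0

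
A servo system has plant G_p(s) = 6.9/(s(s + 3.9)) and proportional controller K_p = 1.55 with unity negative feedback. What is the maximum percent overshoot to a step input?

9.7%

The closed-loop denominator s² + 3.9s + 10.7 gives ω_n = √10.7 = 3.27 and ζ = 3.9/(2ω_n) = 0.5963.
%OS = 100·exp(−πζ/√(1−ζ²)) = 100·exp(−π·0.5963/√0.6445) = 9.7%.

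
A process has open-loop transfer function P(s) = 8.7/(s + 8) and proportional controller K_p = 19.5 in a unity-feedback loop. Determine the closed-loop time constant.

τ = 0.00563 s

Closed-loop transfer function: T(s) = K_p·P(s)/(1 + K_p·P(s)) = 169.6/(s + 8 + 169.6) = 169.6/(s + 177.6).
Time constant τ = 1/177.6 = 0.00563 s.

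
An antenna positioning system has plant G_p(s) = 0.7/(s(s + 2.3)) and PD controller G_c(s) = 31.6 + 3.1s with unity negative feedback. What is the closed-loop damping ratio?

ζ = 0.475

Forward path: (31.6 + 3.1s)·0.7/(s(s+2.3)). The closed-loop characteristic equation is s² + (2.3 + 0.7·3.1)s + 0.7·31.6 = 0.
That is s² + 4.47s + 22.12 = 0, so ω_n = 4.703 rad/s and ζ = 4.47/(2·4.703) = 0.4752.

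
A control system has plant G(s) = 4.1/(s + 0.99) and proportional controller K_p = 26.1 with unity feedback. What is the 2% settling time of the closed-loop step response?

Closed-loop transfer function: T(s) = K_p·G(s)/(1 + K_p·G(s)) = 107/(s + 0.99 + 107) = 107/(s + 108).
Time constant τ = 1/108 = 0.009259 s, so the 2% settling time is about 4τ = 0.037 s.

T_s ≈ 0.037 s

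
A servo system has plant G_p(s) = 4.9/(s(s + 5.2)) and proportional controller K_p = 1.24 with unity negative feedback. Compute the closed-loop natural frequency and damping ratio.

ω_n = 2.46 rad/s, ζ = 1.05

The closed-loop denominator is s(s+5.2) + 1.24·4.9 = s² + 5.2s + 6.076.
Matching s² + 2ζω_n s + ω_n²: ω_n = √6.076 = 2.465 rad/s and 2ζω_n = 5.2, so ζ = 5.2/(2·2.465) = 1.05.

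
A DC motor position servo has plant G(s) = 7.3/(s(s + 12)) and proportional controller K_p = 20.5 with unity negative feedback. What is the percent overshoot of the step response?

17.1%

Closed-loop characteristic equation: s² + 12s + 149.7 = 0, so ω_n = 12.23 rad/s and ζ = 12/(2·12.23) = 0.4905.
%OS = 100·exp(−πζ/√(1−ζ²)) = 100·exp(−π·0.4905/√0.7594) = 17.1%.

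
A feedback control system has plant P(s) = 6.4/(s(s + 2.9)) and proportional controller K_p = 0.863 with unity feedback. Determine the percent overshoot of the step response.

From 1 + K_pP(s) = 0: s² + 2.9s + 5.523 = 0 ⇒ ω_n = 2.35, ζ = 0.617.
%OS = 100·exp(−πζ/√(1−ζ²)) = 100·exp(−π·0.617/√0.6193) = 8.52%.

8.52%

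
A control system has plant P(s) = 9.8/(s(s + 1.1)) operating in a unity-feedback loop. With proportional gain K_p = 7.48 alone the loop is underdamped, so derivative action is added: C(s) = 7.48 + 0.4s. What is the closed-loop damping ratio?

Forward path: (7.48 + 0.4s)·9.8/(s(s+1.1)). The closed-loop characteristic equation is s² + (1.1 + 9.8·0.4)s + 9.8·7.48 = 0.
That is s² + 5.02s + 73.3 = 0, so ω_n = 8.562 rad/s and ζ = 5.02/(2·8.562) = 0.2932.

ζ = 0.293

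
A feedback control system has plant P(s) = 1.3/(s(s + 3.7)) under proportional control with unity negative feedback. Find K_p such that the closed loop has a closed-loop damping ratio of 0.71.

K_p = 5.22

Closed-loop characteristic equation: s² + 3.7s + K_p·1.3 = 0.
So ω_n = √(1.3K_p) and 2ζω_n = 3.7, giving ζ = 3.7/(2√(1.3K_p)).
Setting ζ = 0.71: √(1.3K_p) = 3.7/(2·0.71) = 2.606, so K_p = 6.789/1.3 = 5.22.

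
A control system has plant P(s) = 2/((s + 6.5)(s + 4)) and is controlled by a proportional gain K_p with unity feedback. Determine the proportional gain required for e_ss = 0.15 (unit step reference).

For a type-0 loop with proportional control, e_ss = 1/(1 + K_p·P(0)).
P(0) = 0.07692. Require 1/(1 + K_p·0.07692) = 0.15, so 1 + 0.07692·K_p = 6.667.
K_p = (6.667 − 1)/0.07692 = 73.7.

K_p = 73.7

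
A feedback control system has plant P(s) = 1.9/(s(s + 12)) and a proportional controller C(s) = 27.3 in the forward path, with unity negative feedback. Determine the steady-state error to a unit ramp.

The loop has one pole at the origin (type 1). Velocity error constant K_v = lim_{s→0} s·C(s)P(s) = 27.3·1.9/12 = 4.322.
Steady-state error to a unit ramp: e_ss = 1/K_v = 0.231.

0.231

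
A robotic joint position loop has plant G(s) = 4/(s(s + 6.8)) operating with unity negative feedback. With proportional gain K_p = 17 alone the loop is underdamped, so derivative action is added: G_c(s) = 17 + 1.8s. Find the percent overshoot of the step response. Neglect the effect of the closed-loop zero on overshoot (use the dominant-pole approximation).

Forward path: (17 + 1.8s)·4/(s(s+6.8)). The closed-loop characteristic equation is s² + (6.8 + 4·1.8)s + 4·17 = 0.
That is s² + 14s + 68 = 0, so ω_n = 8.246 rad/s and ζ = 14/(2·8.246) = 0.8489.
%OS = 100·exp(−πζ/√(1−ζ²)) = 0.644%.

0.644%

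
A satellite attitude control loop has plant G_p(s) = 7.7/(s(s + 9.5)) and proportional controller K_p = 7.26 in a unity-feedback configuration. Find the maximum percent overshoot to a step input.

The closed-loop denominator s² + 9.5s + 55.9 gives ω_n = √55.9 = 7.477 and ζ = 9.5/(2ω_n) = 0.6353.
%OS = 100·exp(−πζ/√(1−ζ²)) = 100·exp(−π·0.6353/√0.5964) = 7.54%.

7.54%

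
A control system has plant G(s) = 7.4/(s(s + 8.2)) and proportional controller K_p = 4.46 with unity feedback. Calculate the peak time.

T_p = 0.781 s

From 1 + K_pG(s) = 0: s² + 8.2s + 33 = 0 ⇒ ω_n = 5.745, ζ = 0.7137.
Damped frequency ω_d = ω_n√(1−ζ²) = 4.024 rad/s, so peak time T_p = π/ω_d = 0.781 s.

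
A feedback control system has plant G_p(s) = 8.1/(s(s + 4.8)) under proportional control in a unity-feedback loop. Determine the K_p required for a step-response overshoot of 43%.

K_p = 10.6

From %OS = 100·exp(−πζ/√(1−ζ²)) = 43%, ζ = −ln(0.43)/√(π²+ln²(0.43)) = 0.2594.
Characteristic equation s² + 4.8s + 8.1K_p = 0 gives ζ = 4.8/(2√(8.1K_p)).
Setting ζ = 0.2594: √(8.1K_p) = 4.8/(2·0.2594) = 9.251, so K_p = 85.57/8.1 = 10.6.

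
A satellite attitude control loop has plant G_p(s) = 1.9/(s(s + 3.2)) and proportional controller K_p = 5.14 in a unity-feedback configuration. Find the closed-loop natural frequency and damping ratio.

ω_n = 3.13 rad/s, ζ = 0.512

1 + K_p·G_p(s) = 0 gives s² + 3.2s + 9.766 = 0.
So ω_n² = 9.766 ⇒ ω_n = 3.125 rad/s, and ζ = 3.2/(2ω_n) = 0.512.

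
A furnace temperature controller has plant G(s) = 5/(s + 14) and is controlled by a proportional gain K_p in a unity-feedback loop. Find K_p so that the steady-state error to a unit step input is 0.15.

The loop is type 0, so e_ss(step) = 1/(1 + K_pos) with K_pos = K_p·G(0).
G(0) = 0.3571. Require 1/(1 + K_p·0.3571) = 0.15, so 1 + 0.3571·K_p = 6.667.
K_p = (6.667 − 1)/0.3571 = 15.9.

K_p = 15.9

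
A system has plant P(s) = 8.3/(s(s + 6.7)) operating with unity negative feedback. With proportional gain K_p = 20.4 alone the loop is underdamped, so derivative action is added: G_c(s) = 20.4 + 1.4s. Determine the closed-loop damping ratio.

ζ = 0.704

Forward path: (20.4 + 1.4s)·8.3/(s(s+6.7)). The closed-loop characteristic equation is s² + (6.7 + 8.3·1.4)s + 8.3·20.4 = 0.
That is s² + 18.32s + 169.3 = 0, so ω_n = 13.01 rad/s and ζ = 18.32/(2·13.01) = 0.7039.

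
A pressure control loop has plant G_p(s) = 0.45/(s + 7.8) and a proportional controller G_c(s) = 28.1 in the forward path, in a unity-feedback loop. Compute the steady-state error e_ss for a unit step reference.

0.382

The loop is type 0. Static position error constant K_pos = G_c(0)·G_p(0) = 28.1·0.05769 = 1.621.
Steady-state error to a unit step: e_ss = 1/(1+K_pos) = 1/2.621 = 0.382.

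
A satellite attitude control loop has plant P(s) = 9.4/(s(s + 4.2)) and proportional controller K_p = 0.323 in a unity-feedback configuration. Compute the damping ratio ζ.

ζ = 1.21

With unity feedback the closed-loop characteristic equation is s² + 4.2s + 0.323·9.4 = s² + 4.2s + 3.036 = 0.
Matching s² + 2ζω_n s + ω_n²: ω_n = √3.036 = 1.742 rad/s and 2ζω_n = 4.2, so ζ = 4.2/(2·1.742) = 1.21.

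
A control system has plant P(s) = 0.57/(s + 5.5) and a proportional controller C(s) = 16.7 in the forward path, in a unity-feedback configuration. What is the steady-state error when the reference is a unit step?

The loop is type 0. Static position error constant K_pos = C(0)·P(0) = 16.7·0.1036 = 1.731.
Steady-state error to a unit step: e_ss = 1/(1+K_pos) = 1/2.731 = 0.366.

0.366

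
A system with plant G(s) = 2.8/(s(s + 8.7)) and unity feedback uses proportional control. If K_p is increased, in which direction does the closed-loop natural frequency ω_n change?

increase

ω_n = √(2.8·K_p), which grows with K_p.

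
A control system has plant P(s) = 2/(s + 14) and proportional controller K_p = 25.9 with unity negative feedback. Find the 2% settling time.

T_s ≈ 0.0608 s

Closed-loop transfer function: T(s) = K_p·P(s)/(1 + K_p·P(s)) = 51.8/(s + 14 + 51.8) = 51.8/(s + 65.8).
Time constant τ = 1/65.8 = 0.0152 s, so the 2% settling time is about 4τ = 0.0608 s.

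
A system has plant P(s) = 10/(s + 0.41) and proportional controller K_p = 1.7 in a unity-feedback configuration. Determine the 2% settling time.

T_s ≈ 0.23 s

Closed-loop transfer function: T(s) = K_p·P(s)/(1 + K_p·P(s)) = 17/(s + 0.41 + 17) = 17/(s + 17.41).
Time constant τ = 1/17.41 = 0.05744 s, so the 2% settling time is about 4τ = 0.23 s.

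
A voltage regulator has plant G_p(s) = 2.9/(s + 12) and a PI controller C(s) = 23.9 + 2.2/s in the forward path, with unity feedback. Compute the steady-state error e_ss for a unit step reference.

0

The open loop C(s)G_p(s) has a pole at the origin (type 1), so the static position error constant is infinite and e_ss = 1/(1+∞) = 0.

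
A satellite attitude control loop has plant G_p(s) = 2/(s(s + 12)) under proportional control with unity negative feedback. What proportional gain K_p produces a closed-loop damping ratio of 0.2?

K_p = 450

Closed-loop characteristic equation: s² + 12s + K_p·2 = 0.
So ω_n = √(2K_p) and 2ζω_n = 12, giving ζ = 12/(2√(2K_p)).
Setting ζ = 0.2: √(2K_p) = 12/(2·0.2) = 30, so K_p = 900/2 = 450.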